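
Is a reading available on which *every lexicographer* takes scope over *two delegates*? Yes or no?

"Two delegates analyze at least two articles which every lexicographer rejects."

No

Structurally, *every lexicographer* is inside the relative clause *which every lexicographer rejects* modifying *at least two articles*.
A relative clause is a scope island — quantifier raising cannot cross its boundary.
Hence only narrow scope for *every lexicographer* (under *two delegates*) survives.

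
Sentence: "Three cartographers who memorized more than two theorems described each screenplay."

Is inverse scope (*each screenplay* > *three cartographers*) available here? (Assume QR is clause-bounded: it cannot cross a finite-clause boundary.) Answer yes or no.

Although the sentence contains a relative clause (*who memorized more than two theorems*), *each screenplay* is outside it, in the matrix VP.
Clause-internal QR can adjoin the lower DP above the subject, yielding the inverse reading.

Yes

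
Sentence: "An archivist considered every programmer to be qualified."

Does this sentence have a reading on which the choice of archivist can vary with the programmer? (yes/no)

Yes

The described interpretation is the *every programmer* > *an archivist* scoping.
*every programmer* is an ECM subject; ECM complements are not islands, and the embedded quantifier may take matrix scope.
QR within a single clause is free, so the lower quantifier may take scope over the higher one.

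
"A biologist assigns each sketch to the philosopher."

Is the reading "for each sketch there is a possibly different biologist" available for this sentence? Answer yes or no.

Yes

The described interpretation is the *each sketch* > *a biologist* scoping.
*each sketch* and *a biologist* are in the same minimal clause.
QR within a single clause is free, so the lower quantifier may take scope over the higher one.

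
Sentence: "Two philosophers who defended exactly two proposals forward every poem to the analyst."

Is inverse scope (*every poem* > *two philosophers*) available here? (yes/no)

Yes

*every poem* is a matrix argument; only *two philosophers* is modified by the relative clause *who defended exactly two proposals*, so the RC island is irrelevant to the target quantifier.
Clause-internal QR can adjoin the lower DP above the subject, yielding the inverse reading.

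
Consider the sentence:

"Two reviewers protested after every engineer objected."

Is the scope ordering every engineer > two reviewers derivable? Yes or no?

No

*every engineer* sits inside the adjunct clause *after every engineer objected*.
The adjunct-island constraint bars QR out of an adverbial clause.
There is no licit LF on which *every engineer* c-commands *two reviewers*.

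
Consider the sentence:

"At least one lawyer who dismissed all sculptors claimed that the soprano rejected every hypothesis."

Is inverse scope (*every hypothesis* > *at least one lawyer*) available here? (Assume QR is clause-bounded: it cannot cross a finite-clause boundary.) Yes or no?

The target quantifier *every hypothesis* is part of the finite complement clause *that the soprano rejected every hypothesis*.
QR is clause-bounded, so the finite complement is a scope island for the embedded quantifier.
The inverse ordering *every hypothesis* > *at least one lawyer* is therefore underivable.
(Only the surface reading survives: one fixed lawyer with respect to all the relevant hypotheses.)

No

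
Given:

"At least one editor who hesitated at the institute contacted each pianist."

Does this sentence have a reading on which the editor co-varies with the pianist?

This is the *each pianist* > *at least one editor* reading.
*each pianist* sits in the matrix clause, not in the relative clause on *at least one editor*.
Ordinary QR to a clause-peripheral position gives the wide-scope LF for the lower DP.

Yes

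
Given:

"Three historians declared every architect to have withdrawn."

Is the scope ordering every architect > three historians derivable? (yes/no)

Yes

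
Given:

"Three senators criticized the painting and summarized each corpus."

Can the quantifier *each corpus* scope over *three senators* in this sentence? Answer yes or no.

No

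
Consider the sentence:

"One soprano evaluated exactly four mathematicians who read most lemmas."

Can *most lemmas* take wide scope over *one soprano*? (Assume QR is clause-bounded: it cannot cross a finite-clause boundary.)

Structurally, *most lemmas* is inside the relative clause *who read most lemmas* modifying *exactly four mathematicians*.
Relative clauses block scope extraction: QR cannot target a position outside the modified NP.
So *most lemmas* cannot raise high enough to outscope *one soprano*; only the surface ordering *one soprano* > *most lemmas* is available.
(Only the surface reading survives: one fixed soprano with respect to all the relevant lemmas.)

No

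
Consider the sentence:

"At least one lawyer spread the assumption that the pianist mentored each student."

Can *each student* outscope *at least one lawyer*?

*each student* sits inside the complex NP *the assumption that the pianist mentored each student*.
The complex NP is opaque for QR — the quantifier is frozen inside the noun's complement.
The inverse ordering *each student* > *at least one lawyer* is therefore underivable.

No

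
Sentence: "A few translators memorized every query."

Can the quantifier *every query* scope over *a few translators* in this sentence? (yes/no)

Yes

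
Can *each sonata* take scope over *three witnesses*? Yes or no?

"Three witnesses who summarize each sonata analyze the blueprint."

The target quantifier *each sonata* is part of the relative clause *who summarize each sonata*.
Relative clauses are scope islands: a quantifier cannot QR out of a relative clause to take scope in the matrix clause.
So the wide-scope reading for *each sonata* is blocked.

No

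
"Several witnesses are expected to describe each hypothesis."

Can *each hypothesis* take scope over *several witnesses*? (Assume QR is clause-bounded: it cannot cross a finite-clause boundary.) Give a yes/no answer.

*each hypothesis* is inside a raising infinitive, which is transparent to QR (no CP barrier), so it behaves as a matrix argument.
With no island boundary between them, the object can take inverse scope over the subject via ordinary QR within the clause.
So *each hypothesis* > *several witnesses* is among the available readings.

Yes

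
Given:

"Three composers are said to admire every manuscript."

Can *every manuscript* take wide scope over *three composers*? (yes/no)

Yes

Raising constructions are monoclausal for scope purposes; *every manuscript* is not separated from *three composers* by any island.
Nothing blocks QR of the lower DP to a position above the higher one, so inverse scope is available.
So *every manuscript* > *three composers* is among the available readings.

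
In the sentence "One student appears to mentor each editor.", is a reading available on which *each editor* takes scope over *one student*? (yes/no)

Infinitival complements of raising predicates do not block QR; *each editor* and *one student* are effectively clausemates.
Nothing blocks QR of the lower DP to a position above the higher one, so inverse scope is available.
Both orderings are possible: *one student* > *each editor* and *each editor* > *one student*.

Yes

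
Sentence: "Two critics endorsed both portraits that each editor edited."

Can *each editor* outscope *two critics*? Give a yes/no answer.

No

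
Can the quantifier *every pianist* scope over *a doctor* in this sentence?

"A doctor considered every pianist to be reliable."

Yes

*every pianist* is an ECM subject; ECM complements are not islands, and the embedded quantifier may take matrix scope.
With no island boundary between them, the object can take inverse scope over the subject via ordinary QR within the clause.
The sentence is scopally ambiguous between *a doctor* > *every pianist* and *every pianist* > *a doctor*.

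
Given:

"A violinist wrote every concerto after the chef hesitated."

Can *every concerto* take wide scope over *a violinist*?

Neither queried DP is inside the adjunct, so the adjunct-island constraint does not apply.
QR within a single clause is free, so the lower quantifier may take scope over the higher one.

Yes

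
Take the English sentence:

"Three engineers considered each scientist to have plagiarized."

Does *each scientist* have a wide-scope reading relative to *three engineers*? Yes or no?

Yes

ECM infinitives lack a CP barrier, so *each scientist* can QR over the matrix subject *three engineers*.
Clause-internal QR can adjoin the lower DP above the subject, yielding the inverse reading.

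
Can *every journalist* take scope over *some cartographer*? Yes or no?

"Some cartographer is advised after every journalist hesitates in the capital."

No

*every journalist* sits inside the adjunct clause *after every journalist hesitates in the capital*.
Scope out of an adjunct clause is unavailable: QR respects the adjunct-island constraint.
So *every journalist* cannot raise high enough to outscope *some cartographer*; only the surface ordering *some cartographer* > *every journalist* is available.
(Only the surface reading survives: one fixed cartographer with respect to all the relevant journalists.)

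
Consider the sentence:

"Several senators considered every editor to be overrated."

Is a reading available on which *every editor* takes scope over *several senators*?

Yes

The ECM infinitive is scope-transparent — *every editor* is free to raise above *several senators*.
Since no island is crossed, the inverse ordering is licensed alongside surface scope.
So *every editor* > *several senators* is among the available readings.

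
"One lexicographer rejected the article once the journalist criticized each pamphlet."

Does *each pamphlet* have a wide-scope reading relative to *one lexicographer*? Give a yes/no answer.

The target quantifier *each pamphlet* is part of the adjunct clause *once the journalist criticized each pamphlet*.
Adjuncts are opaque for quantifier raising; a quantifier in an adjunct stays inside it.
*each pamphlet* is confined to the island and cannot take scope over *one lexicographer*.

No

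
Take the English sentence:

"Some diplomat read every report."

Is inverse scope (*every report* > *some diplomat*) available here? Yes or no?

Yes

*some diplomat* and *every report* are co-arguments of the matrix verb, with nothing but a clause-internal boundary between them.
QR within a single clause is free, so the lower quantifier may take scope over the higher one.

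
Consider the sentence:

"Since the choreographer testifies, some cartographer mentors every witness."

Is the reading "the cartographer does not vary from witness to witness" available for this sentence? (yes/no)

Yes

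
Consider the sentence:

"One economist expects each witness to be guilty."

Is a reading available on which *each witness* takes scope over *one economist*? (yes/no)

Yes

This is an ECM construction: *each witness* is the infinitival subject, Case-marked by the matrix verb, and the infinitive is transparent for QR.
Since no island is crossed, the inverse ordering is licensed alongside surface scope.
Both orderings are possible: *one economist* > *each witness* and *each witness* > *one economist*.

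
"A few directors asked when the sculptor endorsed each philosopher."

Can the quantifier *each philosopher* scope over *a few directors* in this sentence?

No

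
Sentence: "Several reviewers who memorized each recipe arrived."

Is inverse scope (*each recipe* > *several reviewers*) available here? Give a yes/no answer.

No

*each recipe* occurs within the relative clause *who memorized each recipe*.
QR out of a relative clause is ruled out by the relative-clause island constraint.
*each recipe* is confined to the island and cannot take scope over *several reviewers*.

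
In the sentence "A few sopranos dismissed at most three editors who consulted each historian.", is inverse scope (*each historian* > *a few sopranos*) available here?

No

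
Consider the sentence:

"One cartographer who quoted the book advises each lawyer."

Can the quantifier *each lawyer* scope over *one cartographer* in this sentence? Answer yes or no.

The relative clause *who quoted the book* modifies *one cartographer*, but *each lawyer* is not inside that relative clause — it is an argument of the matrix verb.
Nothing blocks QR of the lower DP to a position above the higher one, so inverse scope is available.

Yes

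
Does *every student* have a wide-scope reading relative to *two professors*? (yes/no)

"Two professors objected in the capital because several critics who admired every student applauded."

No

*every student* sits inside the relative clause *who admired every student*, which is itself inside the adjunct *because several critics who admired every student applauded*.
Nested islands: the RC island is itself inside an adjunct island, so wide scope is doubly excluded.
The inverse ordering *every student* > *two professors* is therefore underivable.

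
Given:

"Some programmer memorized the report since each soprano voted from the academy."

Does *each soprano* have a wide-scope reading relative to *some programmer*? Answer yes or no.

No

Structurally, *each soprano* is inside the adjunct clause *since each soprano voted from the academy*.
Scope out of an adjunct clause is unavailable: QR respects the adjunct-island constraint.
*each soprano* is confined to the island and cannot take scope over *some programmer*.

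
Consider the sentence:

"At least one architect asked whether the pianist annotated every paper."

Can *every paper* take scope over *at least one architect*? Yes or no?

*every paper* is embedded in the embedded question *whether the pianist annotated every paper*.
An indirect question is a wh-island; the filled [Spec,CP] blocks QR across the CP edge.
*every paper* is confined to the island and cannot take scope over *at least one architect*.

No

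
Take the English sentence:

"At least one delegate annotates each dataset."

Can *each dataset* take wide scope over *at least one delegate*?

*at least one delegate* and *each dataset* are co-arguments of the matrix verb, with nothing but a clause-internal boundary between them.
QR within a single clause is free, so the lower quantifier may take scope over the higher one.
So *each dataset* > *at least one delegate* is among the available readings.

Yes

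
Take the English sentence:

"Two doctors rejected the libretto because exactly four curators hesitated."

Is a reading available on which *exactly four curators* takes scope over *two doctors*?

No

*exactly four curators* occurs within the adjunct clause *because exactly four curators hesitated*.
Scope out of an adjunct clause is unavailable: QR respects the adjunct-island constraint.
There is no licit LF on which *exactly four curators* c-commands *two doctors*.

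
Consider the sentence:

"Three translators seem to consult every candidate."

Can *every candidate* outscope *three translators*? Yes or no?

Yes

The matrix predicate is a raising verb, whose infinitival complement is not a scope island — *every candidate* can QR into the matrix clause.
Nothing blocks QR of the lower DP to a position above the higher one, so inverse scope is available.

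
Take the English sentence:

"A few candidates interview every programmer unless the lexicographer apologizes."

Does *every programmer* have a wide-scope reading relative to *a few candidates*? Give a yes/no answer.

Neither queried DP is inside the adjunct, so the adjunct-island constraint does not apply.
Nothing blocks QR of the lower DP to a position above the higher one, so inverse scope is available.
Both orderings are possible: *a few candidates* > *every programmer* and *every programmer* > *a few candidates*.

Yes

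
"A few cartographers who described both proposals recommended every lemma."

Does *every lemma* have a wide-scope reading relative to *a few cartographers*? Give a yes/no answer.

*every lemma* is a matrix argument; only *a few cartographers* is modified by the relative clause *who described both proposals*, so the RC island is irrelevant to the target quantifier.
With no island boundary between them, the object can take inverse scope over the subject via ordinary QR within the clause.
So *every lemma* > *a few cartographers* is among the available readings.

Yes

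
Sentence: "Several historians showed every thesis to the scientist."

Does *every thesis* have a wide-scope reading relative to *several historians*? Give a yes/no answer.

Yes

*every thesis* and *several historians* are in the same minimal clause.
Ordinary QR to a clause-peripheral position gives the wide-scope LF for the lower DP.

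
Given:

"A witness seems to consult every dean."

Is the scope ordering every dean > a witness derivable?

*every dean* is inside a raising infinitive, which is transparent to QR (no CP barrier), so it behaves as a matrix argument.
No island intervenes, so both surface and inverse scope are derivable.

Yes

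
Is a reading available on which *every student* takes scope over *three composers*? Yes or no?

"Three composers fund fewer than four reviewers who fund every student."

No

*every student* sits inside the relative clause *who fund every student* modifying *fewer than four reviewers*.
A relative clause is a scope island — quantifier raising cannot cross its boundary.
The inverse ordering *every student* > *three composers* is therefore underivable.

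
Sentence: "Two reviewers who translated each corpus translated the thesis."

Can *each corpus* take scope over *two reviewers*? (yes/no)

No

*each corpus* is embedded in the relative clause *who translated each corpus*.
Relative clauses block scope extraction: QR cannot target a position outside the modified NP.
There is no licit LF on which *each corpus* c-commands *two reviewers*.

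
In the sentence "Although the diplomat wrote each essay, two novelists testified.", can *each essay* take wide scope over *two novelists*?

No

The target quantifier *each essay* is part of the adjunct clause *although the diplomat wrote each essay*.
Adjunct clauses are scope islands: a quantifier inside an adjunct cannot raise into the matrix clause.
*each essay* > *two novelists* would require crossing that boundary, which is illicit.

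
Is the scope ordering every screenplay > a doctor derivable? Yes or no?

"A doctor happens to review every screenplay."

Infinitival complements of raising predicates do not block QR; *every screenplay* and *a doctor* are effectively clausemates.
Nothing blocks QR of the lower DP to a position above the higher one, so inverse scope is available.

Yes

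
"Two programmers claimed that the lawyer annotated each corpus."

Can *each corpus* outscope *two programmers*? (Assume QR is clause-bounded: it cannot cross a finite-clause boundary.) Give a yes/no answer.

No

*each corpus* occurs within the finite complement clause *that the lawyer annotated each corpus*.
With QR restricted to its own tensed clause, the embedded quantifier cannot reach a matrix scope position.
The inverse ordering *each corpus* > *two programmers* is therefore underivable.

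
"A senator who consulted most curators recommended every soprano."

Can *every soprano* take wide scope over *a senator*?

*every soprano* is a matrix argument; only *a senator* is modified by the relative clause *who consulted most curators*, so the RC island is irrelevant to the target quantifier.
With no island boundary between them, the object can take inverse scope over the subject via ordinary QR within the clause.

Yes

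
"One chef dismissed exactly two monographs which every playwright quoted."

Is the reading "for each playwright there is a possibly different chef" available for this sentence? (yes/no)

The paraphrase describes the scope ordering *every playwright* > *one chef*.
*every playwright* sits inside the relative clause *which every playwright quoted* modifying *exactly two monographs*.
Relative clauses are scope islands: a quantifier cannot QR out of a relative clause to take scope in the matrix clause.
So *every playwright* cannot raise high enough to outscope *one chef*; only the surface ordering *one chef* > *every playwright* is available.

No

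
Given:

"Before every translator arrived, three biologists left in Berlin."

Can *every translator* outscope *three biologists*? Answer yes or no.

No

Structurally, *every translator* is inside the adjunct clause *before every translator arrived*.
Since the clause is an adjunct (not a complement), the Adjunct Condition blocks QR across its edge.
*every translator* is confined to the island and cannot take scope over *three biologists*.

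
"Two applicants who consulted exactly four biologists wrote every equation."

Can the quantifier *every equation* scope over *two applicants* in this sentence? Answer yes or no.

Yes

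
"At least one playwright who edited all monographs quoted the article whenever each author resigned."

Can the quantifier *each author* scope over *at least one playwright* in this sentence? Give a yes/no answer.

*each author* sits inside the adjunct clause *whenever each author resigned*.
Adjunct clauses are scope islands: a quantifier inside an adjunct cannot raise into the matrix clause.
There is no licit LF on which *each author* c-commands *at least one playwright*.
(Only the surface reading survives: one fixed playwright with respect to all the relevant authors.)

No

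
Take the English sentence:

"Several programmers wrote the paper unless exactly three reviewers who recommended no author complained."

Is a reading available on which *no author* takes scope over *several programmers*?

No

Structurally, *no author* is inside the relative clause *who recommended no author*, which is itself inside the adjunct *unless exactly three reviewers who recommended no author complained*.
Even if one barrier were somehow void, the other would still block QR.
So *no author* cannot raise to a position above *several programmers*.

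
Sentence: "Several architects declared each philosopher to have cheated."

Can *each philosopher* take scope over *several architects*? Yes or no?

Yes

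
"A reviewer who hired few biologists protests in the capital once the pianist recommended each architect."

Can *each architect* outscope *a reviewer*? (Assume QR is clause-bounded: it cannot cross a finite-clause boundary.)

No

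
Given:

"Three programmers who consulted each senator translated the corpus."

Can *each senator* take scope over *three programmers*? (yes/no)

Structurally, *each senator* is inside the relative clause *who consulted each senator*.
A relative clause is a scope island — quantifier raising cannot cross its boundary.
Hence only narrow scope for *each senator* (under *three programmers*) survives.

No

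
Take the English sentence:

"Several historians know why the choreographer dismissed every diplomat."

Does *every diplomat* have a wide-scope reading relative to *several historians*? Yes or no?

No

The target quantifier *every diplomat* is part of the embedded question *why the choreographer dismissed every diplomat*.
QR across an interrogative CP boundary is ruled out as a wh-island violation.
So *every diplomat* cannot raise high enough to outscope *several historians*; only the surface ordering *several historians* > *every diplomat* is available.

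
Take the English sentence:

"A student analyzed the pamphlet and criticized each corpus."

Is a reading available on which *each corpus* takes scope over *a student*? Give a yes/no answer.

No

*each corpus* sits inside one conjunct of the coordinate structure (*criticized each corpus*).
Coordinate structures are islands for non-across-the-board movement, QR included.
There is no licit LF on which *each corpus* c-commands *a student*.
(Only the surface reading survives: one fixed student with respect to all the relevant corpora.)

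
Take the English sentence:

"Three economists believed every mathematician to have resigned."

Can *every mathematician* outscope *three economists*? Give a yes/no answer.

This is an ECM construction: *every mathematician* is the infinitival subject, Case-marked by the matrix verb, and the infinitive is transparent for QR.
Since no island is crossed, the inverse ordering is licensed alongside surface scope.

Yes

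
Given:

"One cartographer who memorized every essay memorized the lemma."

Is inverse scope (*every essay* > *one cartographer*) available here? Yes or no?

Structurally, *every essay* is inside the relative clause *who memorized every essay*.
QR out of a relative clause is ruled out by the relative-clause island constraint.
The inverse ordering *every essay* > *one cartographer* is therefore underivable.

No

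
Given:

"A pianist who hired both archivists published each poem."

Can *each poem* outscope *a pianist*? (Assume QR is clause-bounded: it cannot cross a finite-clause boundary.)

Yes

*each poem* sits in the matrix clause, not in the relative clause on *a pianist*.
Since no island is crossed, the inverse ordering is licensed alongside surface scope.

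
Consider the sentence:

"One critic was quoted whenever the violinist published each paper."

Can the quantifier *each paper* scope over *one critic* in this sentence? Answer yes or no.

The target quantifier *each paper* is part of the adjunct clause *whenever the violinist published each paper*.
Adverbial clauses are not L-marked, so they are barriers for QR — the quantifier cannot escape the adjunct.
*each paper* is confined to the island and cannot take scope over *one critic*.
(Only the surface reading survives: one fixed critic with respect to all the relevant papers.)

No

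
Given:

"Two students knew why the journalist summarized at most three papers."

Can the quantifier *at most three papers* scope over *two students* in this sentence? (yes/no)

No

*at most three papers* is embedded in the embedded question *why the journalist summarized at most three papers*.
An indirect question is a wh-island; the filled [Spec,CP] blocks QR across the CP edge.
So *at most three papers* cannot raise to a position above *two students*.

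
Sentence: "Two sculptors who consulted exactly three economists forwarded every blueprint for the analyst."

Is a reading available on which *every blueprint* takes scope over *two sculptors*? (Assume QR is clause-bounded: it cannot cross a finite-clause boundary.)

*every blueprint* is a matrix argument; only *two sculptors* is modified by the relative clause *who consulted exactly three economists*, so the RC island is irrelevant to the target quantifier.
Nothing blocks QR of the lower DP to a position above the higher one, so inverse scope is available.

Yes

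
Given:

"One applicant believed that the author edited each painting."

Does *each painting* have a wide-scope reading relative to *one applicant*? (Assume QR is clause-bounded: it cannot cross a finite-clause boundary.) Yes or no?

*each painting* is embedded in the finite complement clause *that the author edited each painting*.
Under clause-bounded QR, a quantifier in an embedded finite clause cannot raise into the matrix clause.
So the wide-scope reading for *each painting* is blocked.

No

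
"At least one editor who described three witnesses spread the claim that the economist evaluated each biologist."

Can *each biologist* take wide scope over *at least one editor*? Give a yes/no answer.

No

*each biologist* is embedded in the complex NP *the claim that the economist evaluated each biologist*.
The complex NP is opaque for QR — the quantifier is frozen inside the noun's complement.
So *each biologist* cannot raise high enough to outscope *at least one editor*; only the surface ordering *at least one editor* > *each biologist* is available.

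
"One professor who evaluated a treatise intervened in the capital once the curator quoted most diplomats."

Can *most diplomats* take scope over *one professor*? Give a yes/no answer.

No

*most diplomats* occurs within the adjunct clause *once the curator quoted most diplomats*.
Adjuncts are opaque for quantifier raising; a quantifier in an adjunct stays inside it.
So *most diplomats* cannot raise to a position above *one professor*.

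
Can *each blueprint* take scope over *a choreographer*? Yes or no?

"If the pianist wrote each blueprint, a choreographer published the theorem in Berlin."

No

*each blueprint* is embedded in the adjunct clause *if the pianist wrote each blueprint*.
Adjunct clauses are scope islands: a quantifier inside an adjunct cannot raise into the matrix clause.
The ordering *each blueprint* > *a choreographer* is therefore underivable.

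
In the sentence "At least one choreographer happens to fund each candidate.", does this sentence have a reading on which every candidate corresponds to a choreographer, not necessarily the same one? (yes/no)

Yes

That reading corresponds to *each candidate* > *at least one choreographer*.
Infinitival complements of raising predicates do not block QR; *each candidate* and *at least one choreographer* are effectively clausemates.
Nothing blocks QR of the lower DP to a position above the higher one, so inverse scope is available.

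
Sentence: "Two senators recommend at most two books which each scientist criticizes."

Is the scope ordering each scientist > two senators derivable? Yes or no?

No

*each scientist* sits inside the relative clause *which each scientist criticizes* modifying *at most two books*.
QR out of a relative clause is ruled out by the relative-clause island constraint.
Hence only narrow scope for *each scientist* (under *two senators*) survives.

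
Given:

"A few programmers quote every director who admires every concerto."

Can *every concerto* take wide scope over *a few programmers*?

*every concerto* occurs within the relative clause *who admires every concerto* modifying *every director*.
Relative clauses block scope extraction: QR cannot target a position outside the modified NP.
So *every concerto* cannot raise high enough to outscope *a few programmers*; only the surface ordering *a few programmers* > *every concerto* is available.

No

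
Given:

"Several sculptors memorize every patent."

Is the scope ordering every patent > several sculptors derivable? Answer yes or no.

Yes

*every patent* and *several sculptors* are in the same minimal clause.
QR within a single clause is free, so the lower quantifier may take scope over the higher one.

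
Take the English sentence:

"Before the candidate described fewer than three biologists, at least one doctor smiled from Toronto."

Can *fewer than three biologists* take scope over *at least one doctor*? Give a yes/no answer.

Structurally, *fewer than three biologists* is inside the adjunct clause *before the candidate described fewer than three biologists*.
Adverbial clauses are not L-marked, so they are barriers for QR — the quantifier cannot escape the adjunct.
The ordering *fewer than three biologists* > *at least one doctor* is therefore underivable.

No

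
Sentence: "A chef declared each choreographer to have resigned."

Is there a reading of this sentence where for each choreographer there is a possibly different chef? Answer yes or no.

Yes

The paraphrase describes the scope ordering *each choreographer* > *a chef*.
*each choreographer* is the subject of an ECM infinitive — the infinitival complement of an ECM verb is not a scope island, so *each choreographer* can raise into the matrix clause.
Since no island is crossed, the inverse ordering is licensed alongside surface scope.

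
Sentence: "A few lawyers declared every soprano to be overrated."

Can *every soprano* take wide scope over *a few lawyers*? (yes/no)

Yes

*every soprano* is the subject of an ECM infinitive — the infinitival complement of an ECM verb is not a scope island, so *every soprano* can raise into the matrix clause.
No island intervenes, so both surface and inverse scope are derivable.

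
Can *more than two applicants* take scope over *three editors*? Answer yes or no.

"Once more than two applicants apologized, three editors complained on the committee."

The DP *more than two applicants* is contained in the adjunct clause *once more than two applicants apologized*.
The adjunct-island constraint bars QR out of an adverbial clause.
So the wide-scope reading for *more than two applicants* is blocked.

No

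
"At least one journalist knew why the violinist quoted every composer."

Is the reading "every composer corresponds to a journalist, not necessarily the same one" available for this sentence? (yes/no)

No

This is the *every composer* > *at least one journalist* reading.
The target quantifier *every composer* is part of the embedded question *why the violinist quoted every composer*.
An indirect question is a wh-island; the filled [Spec,CP] blocks QR across the CP edge.
There is no licit LF on which *every composer* c-commands *at least one journalist*.
(Only the surface reading survives: one fixed journalist with respect to all the relevant composers.)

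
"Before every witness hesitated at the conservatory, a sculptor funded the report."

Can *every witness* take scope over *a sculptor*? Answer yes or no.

Structurally, *every witness* is inside the adjunct clause *before every witness hesitated at the conservatory*.
The adjunct-island constraint bars QR out of an adverbial clause.
So *every witness* cannot raise to a position above *a sculptor*.

No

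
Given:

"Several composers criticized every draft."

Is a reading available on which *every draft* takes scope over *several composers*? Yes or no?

*every draft* is the matrix object and *several composers* the matrix subject; the two are clausemates.
Ordinary QR to a clause-peripheral position gives the wide-scope LF for the lower DP.
So *every draft* > *several composers* is among the available readings.

Yes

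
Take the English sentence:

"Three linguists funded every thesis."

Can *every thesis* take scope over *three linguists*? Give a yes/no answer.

Yes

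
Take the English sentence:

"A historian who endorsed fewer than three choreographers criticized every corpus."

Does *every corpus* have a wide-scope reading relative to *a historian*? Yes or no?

Yes

*every corpus* is a matrix argument; only *a historian* is modified by the relative clause *who endorsed fewer than three choreographers*, so the RC island is irrelevant to the target quantifier.
QR within a single clause is free, so the lower quantifier may take scope over the higher one.
Both orderings are possible: *a historian* > *every corpus* and *every corpus* > *a historian*.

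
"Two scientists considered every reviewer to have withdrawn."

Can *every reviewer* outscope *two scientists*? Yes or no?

Yes

*every reviewer* is an ECM subject; ECM complements are not islands, and the embedded quantifier may take matrix scope.
Ordinary QR to a clause-peripheral position gives the wide-scope LF for the lower DP.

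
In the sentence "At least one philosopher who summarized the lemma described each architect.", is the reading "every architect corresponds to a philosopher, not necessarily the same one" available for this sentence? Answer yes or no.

This is the *each architect* > *at least one philosopher* reading.
The RC *who summarized the lemma* is an island, but *each architect* is not inside it — it is the matrix object, a clausemate of *at least one philosopher*.
Since no island is crossed, the inverse ordering is licensed alongside surface scope.
The sentence is scopally ambiguous between *at least one philosopher* > *each architect* and *each architect* > *at least one philosopher*.

Yes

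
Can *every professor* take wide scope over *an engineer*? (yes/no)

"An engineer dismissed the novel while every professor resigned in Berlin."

No

*every professor* is embedded in the adjunct clause *while every professor resigned in Berlin*.
The adjunct-island constraint bars QR out of an adverbial clause.
There is no licit LF on which *every professor* c-commands *an engineer*.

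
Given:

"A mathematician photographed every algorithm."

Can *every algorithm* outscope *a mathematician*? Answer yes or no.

Yes

Both DPs are arguments of the same predicate; there is no clause or island boundary between them.
Since no island is crossed, the inverse ordering is licensed alongside surface scope.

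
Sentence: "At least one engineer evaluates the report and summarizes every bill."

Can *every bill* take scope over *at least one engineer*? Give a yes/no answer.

No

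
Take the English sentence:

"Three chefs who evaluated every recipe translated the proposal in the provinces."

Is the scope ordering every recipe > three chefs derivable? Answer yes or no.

No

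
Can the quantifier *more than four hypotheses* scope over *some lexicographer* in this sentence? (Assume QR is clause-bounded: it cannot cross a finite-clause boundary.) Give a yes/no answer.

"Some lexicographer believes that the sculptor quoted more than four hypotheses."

No

Structurally, *more than four hypotheses* is inside the finite complement clause *that the sculptor quoted more than four hypotheses*.
Under clause-bounded QR, a quantifier in an embedded finite clause cannot raise into the matrix clause.
*more than four hypotheses* is confined to the island and cannot take scope over *some lexicographer*.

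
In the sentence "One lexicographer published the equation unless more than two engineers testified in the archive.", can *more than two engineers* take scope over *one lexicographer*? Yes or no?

No

The target quantifier *more than two engineers* is part of the adjunct clause *unless more than two engineers testified in the archive*.
Adverbial clauses are not L-marked, so they are barriers for QR — the quantifier cannot escape the adjunct.
Hence only narrow scope for *more than two engineers* (under *one lexicographer*) survives.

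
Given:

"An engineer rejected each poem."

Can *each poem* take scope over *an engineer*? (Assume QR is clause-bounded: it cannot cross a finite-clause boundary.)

*an engineer* and *each poem* are co-arguments of the matrix verb, with nothing but a clause-internal boundary between them.
Nothing blocks QR of the lower DP to a position above the higher one, so inverse scope is available.
The sentence is scopally ambiguous between *an engineer* > *each poem* and *each poem* > *an engineer*.

Yes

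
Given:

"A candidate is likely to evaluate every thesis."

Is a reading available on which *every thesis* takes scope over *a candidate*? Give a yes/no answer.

The matrix predicate is a raising verb, whose infinitival complement is not a scope island — *every thesis* can QR into the matrix clause.
Nothing blocks QR of the lower DP to a position above the higher one, so inverse scope is available.

Yes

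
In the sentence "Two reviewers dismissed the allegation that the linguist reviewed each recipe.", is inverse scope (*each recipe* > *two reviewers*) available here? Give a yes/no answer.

*each recipe* is embedded in the complex NP *the allegation that the linguist reviewed each recipe*.
The Complex NP Constraint bars QR out of the complement clause of a noun.
There is no licit LF on which *each recipe* c-commands *two reviewers*.

No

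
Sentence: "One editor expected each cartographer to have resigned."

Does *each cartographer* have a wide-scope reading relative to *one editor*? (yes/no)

Yes

The ECM infinitive is scope-transparent — *each cartographer* is free to raise above *one editor*.
Clause-internal QR can adjoin the lower DP above the subject, yielding the inverse reading.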